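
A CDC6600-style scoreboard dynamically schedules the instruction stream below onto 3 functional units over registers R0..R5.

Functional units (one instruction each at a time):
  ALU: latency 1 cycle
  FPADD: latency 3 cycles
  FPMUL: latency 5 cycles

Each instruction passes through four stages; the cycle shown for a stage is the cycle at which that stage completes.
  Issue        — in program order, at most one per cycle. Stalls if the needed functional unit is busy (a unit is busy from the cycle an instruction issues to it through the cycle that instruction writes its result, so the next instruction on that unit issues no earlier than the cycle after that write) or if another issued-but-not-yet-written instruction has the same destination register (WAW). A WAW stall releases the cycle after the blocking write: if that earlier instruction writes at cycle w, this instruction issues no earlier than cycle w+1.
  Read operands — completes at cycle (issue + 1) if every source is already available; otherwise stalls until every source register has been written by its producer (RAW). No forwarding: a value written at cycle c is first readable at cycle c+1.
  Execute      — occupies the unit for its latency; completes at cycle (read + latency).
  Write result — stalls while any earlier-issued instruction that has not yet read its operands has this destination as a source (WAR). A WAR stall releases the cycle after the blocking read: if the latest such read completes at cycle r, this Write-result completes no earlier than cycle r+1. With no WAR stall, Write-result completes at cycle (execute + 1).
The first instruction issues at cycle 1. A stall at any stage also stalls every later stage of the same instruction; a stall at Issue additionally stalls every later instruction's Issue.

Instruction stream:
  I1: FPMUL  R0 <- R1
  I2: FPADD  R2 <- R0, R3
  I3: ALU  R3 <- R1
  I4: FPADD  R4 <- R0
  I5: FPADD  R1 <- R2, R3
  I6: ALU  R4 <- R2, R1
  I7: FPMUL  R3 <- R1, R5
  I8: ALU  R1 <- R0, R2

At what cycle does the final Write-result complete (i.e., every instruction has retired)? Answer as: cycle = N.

cycle = 32

I1: IS=1 RO=2 EX=7 WR=8
I2: IS=2 RO=9 EX=12 WR=13  [RAW R0: wait I1 write@8]
I3: IS=3 RO=4 EX=5 WR=10  [WAR R3: wait I2 read@9]
I4: IS=14 RO=15 EX=18 WR=19  [struct: FPADD busy until I2 writes@13]
I5: IS=20 RO=21 EX=24 WR=25  [struct: FPADD busy until I4 writes@19]
I6: IS=21 RO=26 EX=27 WR=28  [RAW R1: wait I5 write@25]
I7: IS=22 RO=26 EX=31 WR=32  [RAW R1: wait I5 write@25]
I8: IS=29 RO=30 EX=31 WR=32  [struct: ALU busy until I6 writes@28]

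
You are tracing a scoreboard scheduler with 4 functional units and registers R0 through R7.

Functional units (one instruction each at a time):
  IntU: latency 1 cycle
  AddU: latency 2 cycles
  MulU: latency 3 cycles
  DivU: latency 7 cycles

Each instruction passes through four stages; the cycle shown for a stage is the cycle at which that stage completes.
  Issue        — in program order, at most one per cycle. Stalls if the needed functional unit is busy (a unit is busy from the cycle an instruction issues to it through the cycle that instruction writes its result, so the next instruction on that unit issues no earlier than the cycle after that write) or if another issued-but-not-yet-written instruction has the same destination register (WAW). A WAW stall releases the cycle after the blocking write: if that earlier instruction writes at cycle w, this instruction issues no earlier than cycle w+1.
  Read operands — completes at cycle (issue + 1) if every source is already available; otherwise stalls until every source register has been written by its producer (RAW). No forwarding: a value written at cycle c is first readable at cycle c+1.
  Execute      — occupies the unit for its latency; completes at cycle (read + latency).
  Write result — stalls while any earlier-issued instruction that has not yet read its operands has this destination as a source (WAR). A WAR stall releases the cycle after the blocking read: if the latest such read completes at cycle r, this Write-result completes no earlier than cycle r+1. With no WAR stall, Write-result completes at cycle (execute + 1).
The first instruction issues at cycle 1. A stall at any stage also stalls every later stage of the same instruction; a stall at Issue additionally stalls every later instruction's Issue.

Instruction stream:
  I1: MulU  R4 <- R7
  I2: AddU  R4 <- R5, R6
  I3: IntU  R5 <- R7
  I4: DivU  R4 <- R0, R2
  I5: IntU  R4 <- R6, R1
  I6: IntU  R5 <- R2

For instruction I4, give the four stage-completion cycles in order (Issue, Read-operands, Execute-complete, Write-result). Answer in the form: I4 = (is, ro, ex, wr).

[1] I1→MulU
[2] I1 RO
[5] I1 EX
[6] I1 WR R4
[7] I2→AddU
[8] I2 RO · I3→IntU
[9] I3 RO
[10] I2 EX · I3 EX
[11] I2 WR R4 · I3 WR R5
[12] I4→DivU
[13] I4 RO
[20] I4 EX
[21] I4 WR R4
[22] I5→IntU
[23] I5 RO
[24] I5 EX
[25] I5 WR R4
[26] I6→IntU
[27] I6 RO
[28] I6 EX
[29] I6 WR R5

I4 = (12, 13, 20, 21)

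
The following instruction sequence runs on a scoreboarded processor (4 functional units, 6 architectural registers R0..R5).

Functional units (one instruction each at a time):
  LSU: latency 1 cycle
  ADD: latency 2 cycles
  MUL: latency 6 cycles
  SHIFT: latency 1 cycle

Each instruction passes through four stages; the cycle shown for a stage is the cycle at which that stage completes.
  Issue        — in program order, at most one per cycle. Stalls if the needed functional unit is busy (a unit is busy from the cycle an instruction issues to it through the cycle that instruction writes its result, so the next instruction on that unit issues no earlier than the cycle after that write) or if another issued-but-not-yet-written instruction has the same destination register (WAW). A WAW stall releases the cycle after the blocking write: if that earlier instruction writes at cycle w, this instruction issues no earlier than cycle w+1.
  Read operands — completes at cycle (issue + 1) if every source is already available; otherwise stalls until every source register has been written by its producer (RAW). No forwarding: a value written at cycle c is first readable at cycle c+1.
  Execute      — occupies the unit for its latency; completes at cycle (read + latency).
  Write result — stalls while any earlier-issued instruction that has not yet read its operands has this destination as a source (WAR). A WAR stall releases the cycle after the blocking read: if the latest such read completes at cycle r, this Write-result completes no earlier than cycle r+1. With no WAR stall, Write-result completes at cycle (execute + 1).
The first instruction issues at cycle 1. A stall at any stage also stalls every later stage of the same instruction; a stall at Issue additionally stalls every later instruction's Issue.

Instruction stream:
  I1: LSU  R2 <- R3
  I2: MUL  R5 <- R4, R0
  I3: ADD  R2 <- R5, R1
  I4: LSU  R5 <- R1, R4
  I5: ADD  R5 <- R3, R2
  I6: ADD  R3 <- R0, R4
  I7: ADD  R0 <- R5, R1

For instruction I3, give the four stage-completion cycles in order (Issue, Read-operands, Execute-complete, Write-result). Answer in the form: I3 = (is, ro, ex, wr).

I3 = (5, 11, 13, 14)

t=1  issue I1 (LSU)
t=2  I1 read-ops · issue I2 (MUL)
t=3  I1 finished on LSU · I2 read-ops
t=4  I1→R2
t=5  issue I3 (ADD)
t=9  I2 finished on MUL
t=10  I2→R5
t=11  I3 read-ops · issue I4 (LSU)
t=12  I4 read-ops
t=13  I3 finished on ADD · I4 finished on LSU
t=14  I3→R2 · I4→R5
t=15  issue I5 (ADD)
t=16  I5 read-ops
t=18  I5 finished on ADD
t=19  I5→R5
t=20  issue I6 (ADD)
t=21  I6 read-ops
t=23  I6 finished on ADD
t=24  I6→R3
t=25  issue I7 (ADD)
t=26  I7 read-ops
t=28  I7 finished on ADD
t=29  I7→R0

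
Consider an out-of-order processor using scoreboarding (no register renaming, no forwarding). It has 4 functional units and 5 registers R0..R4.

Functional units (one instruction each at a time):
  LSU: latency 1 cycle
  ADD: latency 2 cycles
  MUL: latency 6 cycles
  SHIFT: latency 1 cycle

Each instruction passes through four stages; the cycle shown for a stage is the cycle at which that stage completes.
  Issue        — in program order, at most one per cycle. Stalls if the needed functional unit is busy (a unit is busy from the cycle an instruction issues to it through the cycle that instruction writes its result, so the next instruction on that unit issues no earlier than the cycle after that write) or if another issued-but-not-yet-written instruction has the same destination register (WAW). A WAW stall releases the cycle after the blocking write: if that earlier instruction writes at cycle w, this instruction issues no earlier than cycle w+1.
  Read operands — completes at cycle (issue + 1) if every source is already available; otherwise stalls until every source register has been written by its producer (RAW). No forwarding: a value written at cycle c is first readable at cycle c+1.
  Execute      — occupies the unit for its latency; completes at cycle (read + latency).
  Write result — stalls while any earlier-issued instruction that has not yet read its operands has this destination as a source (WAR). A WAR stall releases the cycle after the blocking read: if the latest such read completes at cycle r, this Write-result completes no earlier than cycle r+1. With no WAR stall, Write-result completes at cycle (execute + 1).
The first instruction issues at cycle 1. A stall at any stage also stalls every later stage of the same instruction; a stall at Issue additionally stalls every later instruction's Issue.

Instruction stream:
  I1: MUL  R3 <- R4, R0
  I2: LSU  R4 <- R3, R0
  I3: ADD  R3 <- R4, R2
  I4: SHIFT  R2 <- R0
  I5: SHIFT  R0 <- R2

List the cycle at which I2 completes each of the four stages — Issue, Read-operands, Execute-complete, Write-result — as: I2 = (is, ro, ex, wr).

t=1  I1→MUL
t=2  I1 RO · I2→LSU
t=8  I1 EX
t=9  I1 WR R3
t=10  I2 RO · I3→ADD
t=11  I2 EX · I4→SHIFT
t=12  I2 WR R4 · I4 RO
t=13  I3 RO · I4 EX
t=14  I4 WR R2
t=15  I3 EX · I5→SHIFT
t=16  I3 WR R3 · I5 RO
t=17  I5 EX
t=18  I5 WR R0

I2 = (2, 10, 11, 12)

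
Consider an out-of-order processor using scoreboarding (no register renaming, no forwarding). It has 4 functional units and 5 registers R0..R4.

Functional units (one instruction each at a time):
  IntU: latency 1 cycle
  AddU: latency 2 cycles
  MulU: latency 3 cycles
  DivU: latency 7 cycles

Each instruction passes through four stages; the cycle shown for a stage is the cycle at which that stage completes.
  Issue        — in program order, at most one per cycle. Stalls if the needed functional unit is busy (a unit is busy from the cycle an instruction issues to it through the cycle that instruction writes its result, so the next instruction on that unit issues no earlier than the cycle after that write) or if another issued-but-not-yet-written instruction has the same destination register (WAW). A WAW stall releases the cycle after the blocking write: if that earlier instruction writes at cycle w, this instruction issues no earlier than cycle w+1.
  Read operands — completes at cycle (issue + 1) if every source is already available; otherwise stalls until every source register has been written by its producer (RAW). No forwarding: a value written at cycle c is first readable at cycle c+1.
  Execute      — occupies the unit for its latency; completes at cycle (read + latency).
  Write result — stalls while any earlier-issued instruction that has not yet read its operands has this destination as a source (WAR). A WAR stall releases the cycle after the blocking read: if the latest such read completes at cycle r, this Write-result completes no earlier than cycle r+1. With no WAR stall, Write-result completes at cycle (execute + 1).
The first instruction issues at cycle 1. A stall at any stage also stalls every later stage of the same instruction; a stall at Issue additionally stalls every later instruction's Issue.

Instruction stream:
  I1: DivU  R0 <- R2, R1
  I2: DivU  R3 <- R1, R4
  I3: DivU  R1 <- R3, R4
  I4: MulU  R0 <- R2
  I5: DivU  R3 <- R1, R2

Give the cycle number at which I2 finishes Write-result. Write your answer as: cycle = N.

cycle = 20

I1  is:1  ro:2  ex:9  wr:10
I2  is:11  ro:12  ex:19  wr:20  — struct: DivU busy until I1 writes@10
I3  is:21  ro:22  ex:29  wr:30  — struct: DivU busy until I2 writes@20
I4  is:22  ro:23  ex:26  wr:27
I5  is:31  ro:32  ex:39  wr:40  — struct: DivU busy until I3 writes@30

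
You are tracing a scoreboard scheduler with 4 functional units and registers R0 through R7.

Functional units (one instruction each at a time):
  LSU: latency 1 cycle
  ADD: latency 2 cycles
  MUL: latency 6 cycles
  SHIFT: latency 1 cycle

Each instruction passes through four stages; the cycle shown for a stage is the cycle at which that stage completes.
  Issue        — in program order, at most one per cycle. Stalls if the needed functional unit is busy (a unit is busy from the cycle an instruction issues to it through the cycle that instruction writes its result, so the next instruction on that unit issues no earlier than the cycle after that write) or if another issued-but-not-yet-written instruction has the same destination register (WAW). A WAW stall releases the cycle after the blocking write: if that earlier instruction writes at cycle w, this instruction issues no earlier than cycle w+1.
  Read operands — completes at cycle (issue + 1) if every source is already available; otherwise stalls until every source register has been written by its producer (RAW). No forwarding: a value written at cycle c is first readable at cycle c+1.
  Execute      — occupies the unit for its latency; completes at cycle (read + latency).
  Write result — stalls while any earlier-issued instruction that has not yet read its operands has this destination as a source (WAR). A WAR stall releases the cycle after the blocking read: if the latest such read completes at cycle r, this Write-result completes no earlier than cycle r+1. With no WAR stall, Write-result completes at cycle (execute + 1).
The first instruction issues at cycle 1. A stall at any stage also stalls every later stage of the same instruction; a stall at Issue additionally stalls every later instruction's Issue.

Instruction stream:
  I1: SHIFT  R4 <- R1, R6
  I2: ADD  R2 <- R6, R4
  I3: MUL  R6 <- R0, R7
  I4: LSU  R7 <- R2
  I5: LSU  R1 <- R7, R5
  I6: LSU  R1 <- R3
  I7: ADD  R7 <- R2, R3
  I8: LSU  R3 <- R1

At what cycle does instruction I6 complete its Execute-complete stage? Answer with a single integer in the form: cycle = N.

cycle 1: I1 issues→SHIFT
cycle 2: I1 reads, I2 issues→ADD
cycle 3: I1 exec-done, I3 issues→MUL
cycle 4: I1 writes R4, I3 reads, I4 issues→LSU
cycle 5: I2 reads
cycle 7: I2 exec-done
cycle 8: I2 writes R2
cycle 9: I4 reads
cycle 10: I3 exec-done, I4 exec-done
cycle 11: I3 writes R6, I4 writes R7
cycle 12: I5 issues→LSU
cycle 13: I5 reads
cycle 14: I5 exec-done
cycle 15: I5 writes R1
cycle 16: I6 issues→LSU
cycle 17: I6 reads, I7 issues→ADD
cycle 18: I6 exec-done, I7 reads
cycle 19: I6 writes R1
cycle 20: I7 exec-done, I8 issues→LSU
cycle 21: I7 writes R7, I8 reads
cycle 22: I8 exec-done
cycle 23: I8 writes R3

cycle = 18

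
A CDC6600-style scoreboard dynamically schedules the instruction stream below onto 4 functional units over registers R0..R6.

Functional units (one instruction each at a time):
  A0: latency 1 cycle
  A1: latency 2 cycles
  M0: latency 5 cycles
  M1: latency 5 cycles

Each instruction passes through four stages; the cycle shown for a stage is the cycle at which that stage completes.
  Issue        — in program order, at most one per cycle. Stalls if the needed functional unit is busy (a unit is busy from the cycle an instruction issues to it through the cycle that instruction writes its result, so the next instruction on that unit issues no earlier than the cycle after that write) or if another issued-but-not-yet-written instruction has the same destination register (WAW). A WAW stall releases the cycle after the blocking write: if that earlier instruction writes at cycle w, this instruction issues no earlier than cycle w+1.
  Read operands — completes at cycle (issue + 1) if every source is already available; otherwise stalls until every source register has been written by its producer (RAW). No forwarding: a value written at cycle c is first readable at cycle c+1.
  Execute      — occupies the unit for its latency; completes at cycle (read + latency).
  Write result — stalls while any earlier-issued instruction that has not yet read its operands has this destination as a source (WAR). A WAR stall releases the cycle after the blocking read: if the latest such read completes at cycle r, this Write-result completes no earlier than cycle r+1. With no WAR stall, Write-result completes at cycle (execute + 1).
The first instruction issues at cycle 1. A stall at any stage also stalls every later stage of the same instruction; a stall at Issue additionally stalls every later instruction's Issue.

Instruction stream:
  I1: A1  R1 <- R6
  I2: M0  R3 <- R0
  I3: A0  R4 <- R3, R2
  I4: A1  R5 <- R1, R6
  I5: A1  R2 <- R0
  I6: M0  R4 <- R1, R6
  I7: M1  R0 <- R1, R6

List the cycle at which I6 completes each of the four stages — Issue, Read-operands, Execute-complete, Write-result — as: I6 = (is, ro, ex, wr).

I6 = (13, 14, 19, 20)

c1: I1 issues→A1
c2: I1 reads | I2 issues→M0
c3: I2 reads | I3 issues→A0
c4: I1 exec-done
c5: I1 writes R1
c6: I4 issues→A1
c7: I4 reads
c8: I2 exec-done
c9: I2 writes R3 | I4 exec-done
c10: I3 reads | I4 writes R5
c11: I3 exec-done | I5 issues→A1
c12: I3 writes R4 | I5 reads
c13: I6 issues→M0
c14: I5 exec-done | I6 reads | I7 issues→M1
c15: I5 writes R2 | I7 reads
c19: I6 exec-done
c20: I6 writes R4 | I7 exec-done
c21: I7 writes R0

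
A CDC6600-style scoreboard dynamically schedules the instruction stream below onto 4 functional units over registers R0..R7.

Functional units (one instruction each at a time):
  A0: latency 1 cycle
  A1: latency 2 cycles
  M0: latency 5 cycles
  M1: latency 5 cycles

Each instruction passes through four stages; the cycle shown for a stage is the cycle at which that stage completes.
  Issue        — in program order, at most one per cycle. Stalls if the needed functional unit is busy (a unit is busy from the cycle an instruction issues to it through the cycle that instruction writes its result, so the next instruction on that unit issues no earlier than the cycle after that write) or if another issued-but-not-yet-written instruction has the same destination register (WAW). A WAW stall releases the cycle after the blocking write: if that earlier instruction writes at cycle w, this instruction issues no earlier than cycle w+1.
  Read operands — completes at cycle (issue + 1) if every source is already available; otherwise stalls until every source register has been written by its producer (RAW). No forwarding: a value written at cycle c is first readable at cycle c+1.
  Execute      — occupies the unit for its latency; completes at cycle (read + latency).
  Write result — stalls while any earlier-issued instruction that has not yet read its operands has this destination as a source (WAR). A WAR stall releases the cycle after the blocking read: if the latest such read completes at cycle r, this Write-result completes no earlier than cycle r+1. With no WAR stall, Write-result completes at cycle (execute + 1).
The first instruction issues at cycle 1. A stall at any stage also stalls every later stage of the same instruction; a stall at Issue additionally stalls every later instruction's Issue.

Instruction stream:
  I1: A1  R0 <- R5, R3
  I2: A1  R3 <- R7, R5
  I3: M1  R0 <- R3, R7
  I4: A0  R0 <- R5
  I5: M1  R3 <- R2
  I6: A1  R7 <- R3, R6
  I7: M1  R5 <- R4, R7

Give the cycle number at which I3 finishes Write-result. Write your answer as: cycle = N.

cycle = 17

  I1 | 1 | 2 | 4 | 5
  I2 | 6 | 7 | 9 | 10   struct: A1 busy until I1 writes@5
  I3 | 7 | 11 | 16 | 17   RAW R3: wait I2 write@10
  I4 | 18 | 19 | 20 | 21   WAW R0: wait I3 write@17
  I5 | 19 | 20 | 25 | 26
  I6 | 20 | 27 | 29 | 30   RAW R3: wait I5 write@26
  I7 | 27 | 31 | 36 | 37   struct: M1 busy until I5 writes@26 · RAW R7: wait I6 write@30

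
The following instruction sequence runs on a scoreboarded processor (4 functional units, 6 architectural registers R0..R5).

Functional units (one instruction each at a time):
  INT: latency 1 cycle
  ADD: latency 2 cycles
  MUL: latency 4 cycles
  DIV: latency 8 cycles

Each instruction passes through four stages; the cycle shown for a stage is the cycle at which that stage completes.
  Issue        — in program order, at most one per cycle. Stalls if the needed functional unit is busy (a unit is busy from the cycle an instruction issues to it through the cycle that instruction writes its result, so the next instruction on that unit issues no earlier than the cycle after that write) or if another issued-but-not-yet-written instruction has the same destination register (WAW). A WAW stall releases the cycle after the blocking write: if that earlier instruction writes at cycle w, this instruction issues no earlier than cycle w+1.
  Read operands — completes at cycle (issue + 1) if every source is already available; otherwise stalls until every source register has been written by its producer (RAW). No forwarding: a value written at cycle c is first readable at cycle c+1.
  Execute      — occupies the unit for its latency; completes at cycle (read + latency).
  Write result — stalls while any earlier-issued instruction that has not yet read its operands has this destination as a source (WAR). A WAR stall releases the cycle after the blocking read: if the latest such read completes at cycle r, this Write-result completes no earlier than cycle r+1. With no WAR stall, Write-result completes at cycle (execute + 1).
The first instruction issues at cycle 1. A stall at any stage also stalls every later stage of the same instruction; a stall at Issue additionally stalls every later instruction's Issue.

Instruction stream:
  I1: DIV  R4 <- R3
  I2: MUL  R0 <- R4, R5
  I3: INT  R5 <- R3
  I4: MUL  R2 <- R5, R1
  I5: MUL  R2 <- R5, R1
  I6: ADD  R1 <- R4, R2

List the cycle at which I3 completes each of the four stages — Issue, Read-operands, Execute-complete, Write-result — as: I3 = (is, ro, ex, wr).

I3 = (3, 4, 5, 13)

1) issue 1, read 2, done 10, write 11
2) issue 2, read 12, done 16, write 17  <RAW R4: wait I1 write@11>
3) issue 3, read 4, done 5, write 13  <WAR R5: wait I2 read@12>
4) issue 18, read 19, done 23, write 24  <struct: MUL busy until I2 writes@17>
5) issue 25, read 26, done 30, write 31  <struct: MUL busy until I4 writes@24>
6) issue 26, read 32, done 34, write 35  <RAW R2: wait I5 write@31>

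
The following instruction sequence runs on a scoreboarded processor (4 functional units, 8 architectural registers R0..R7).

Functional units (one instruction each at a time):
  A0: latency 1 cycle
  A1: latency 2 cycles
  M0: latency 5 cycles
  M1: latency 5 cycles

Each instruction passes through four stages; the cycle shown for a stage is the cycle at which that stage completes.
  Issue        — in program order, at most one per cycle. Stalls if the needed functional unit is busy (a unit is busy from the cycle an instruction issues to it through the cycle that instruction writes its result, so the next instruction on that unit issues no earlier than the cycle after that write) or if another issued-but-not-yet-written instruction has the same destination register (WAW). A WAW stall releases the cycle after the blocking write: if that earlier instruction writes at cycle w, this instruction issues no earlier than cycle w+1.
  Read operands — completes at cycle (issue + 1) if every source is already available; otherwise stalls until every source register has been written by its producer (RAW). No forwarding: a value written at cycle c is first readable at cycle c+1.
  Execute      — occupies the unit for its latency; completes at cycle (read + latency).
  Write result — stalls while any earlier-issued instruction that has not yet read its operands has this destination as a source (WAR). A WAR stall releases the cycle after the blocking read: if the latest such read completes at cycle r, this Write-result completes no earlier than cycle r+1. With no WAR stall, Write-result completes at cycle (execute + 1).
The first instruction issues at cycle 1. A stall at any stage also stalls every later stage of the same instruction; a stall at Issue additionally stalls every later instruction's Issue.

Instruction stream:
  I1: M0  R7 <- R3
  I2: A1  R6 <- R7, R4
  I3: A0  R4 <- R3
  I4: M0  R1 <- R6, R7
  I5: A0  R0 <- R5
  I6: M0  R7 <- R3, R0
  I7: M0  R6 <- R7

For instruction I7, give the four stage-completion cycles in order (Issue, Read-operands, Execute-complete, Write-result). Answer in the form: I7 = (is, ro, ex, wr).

I7 = (28, 29, 34, 35)

t=1  issue I1 (M0)
t=2  I1 read-ops | issue I2 (A1)
t=3  issue I3 (A0)
t=4  I3 read-ops
t=5  I3 finished on A0
t=7  I1 finished on M0
t=8  I1→R7
t=9  I2 read-ops | issue I4 (M0)
t=10  I3→R4
t=11  I2 finished on A1 | issue I5 (A0)
t=12  I2→R6 | I5 read-ops
t=13  I4 read-ops | I5 finished on A0
t=14  I5→R0
t=18  I4 finished on M0
t=19  I4→R1
t=20  issue I6 (M0)
t=21  I6 read-ops
t=26  I6 finished on M0
t=27  I6→R7
t=28  issue I7 (M0)
t=29  I7 read-ops
t=34  I7 finished on M0
t=35  I7→R6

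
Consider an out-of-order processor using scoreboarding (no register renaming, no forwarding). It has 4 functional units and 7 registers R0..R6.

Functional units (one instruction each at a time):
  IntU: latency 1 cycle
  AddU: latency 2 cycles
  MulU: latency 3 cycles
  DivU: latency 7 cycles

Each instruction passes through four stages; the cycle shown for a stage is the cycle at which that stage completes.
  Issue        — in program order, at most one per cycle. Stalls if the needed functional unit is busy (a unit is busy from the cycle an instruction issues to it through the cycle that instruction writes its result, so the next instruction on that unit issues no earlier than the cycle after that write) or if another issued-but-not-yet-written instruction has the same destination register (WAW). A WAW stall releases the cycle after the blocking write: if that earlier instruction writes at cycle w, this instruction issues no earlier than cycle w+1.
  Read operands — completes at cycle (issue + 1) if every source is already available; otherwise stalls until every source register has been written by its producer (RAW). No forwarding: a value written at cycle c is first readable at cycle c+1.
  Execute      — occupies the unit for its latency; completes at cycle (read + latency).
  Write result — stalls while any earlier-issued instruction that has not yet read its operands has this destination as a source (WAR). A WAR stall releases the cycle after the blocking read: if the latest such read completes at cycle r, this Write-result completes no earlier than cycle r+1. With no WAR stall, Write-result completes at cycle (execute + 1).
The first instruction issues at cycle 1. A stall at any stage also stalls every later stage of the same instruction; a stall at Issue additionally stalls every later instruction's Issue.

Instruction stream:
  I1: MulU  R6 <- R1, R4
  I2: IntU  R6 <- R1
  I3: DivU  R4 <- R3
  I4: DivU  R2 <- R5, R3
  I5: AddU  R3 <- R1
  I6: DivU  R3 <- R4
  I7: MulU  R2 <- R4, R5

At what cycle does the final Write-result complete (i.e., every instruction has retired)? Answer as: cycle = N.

t=1  issue I1 (MulU)
t=2  I1 read-ops
t=5  I1 finished on MulU
t=6  I1→R6
t=7  issue I2 (IntU)
t=8  I2 read-ops · issue I3 (DivU)
t=9  I2 finished on IntU · I3 read-ops
t=10  I2→R6
t=16  I3 finished on DivU
t=17  I3→R4
t=18  issue I4 (DivU)
t=19  I4 read-ops · issue I5 (AddU)
t=20  I5 read-ops
t=22  I5 finished on AddU
t=23  I5→R3
t=26  I4 finished on DivU
t=27  I4→R2
t=28  issue I6 (DivU)
t=29  I6 read-ops · issue I7 (MulU)
t=30  I7 read-ops
t=33  I7 finished on MulU
t=34  I7→R2
t=36  I6 finished on DivU
t=37  I6→R3

cycle = 37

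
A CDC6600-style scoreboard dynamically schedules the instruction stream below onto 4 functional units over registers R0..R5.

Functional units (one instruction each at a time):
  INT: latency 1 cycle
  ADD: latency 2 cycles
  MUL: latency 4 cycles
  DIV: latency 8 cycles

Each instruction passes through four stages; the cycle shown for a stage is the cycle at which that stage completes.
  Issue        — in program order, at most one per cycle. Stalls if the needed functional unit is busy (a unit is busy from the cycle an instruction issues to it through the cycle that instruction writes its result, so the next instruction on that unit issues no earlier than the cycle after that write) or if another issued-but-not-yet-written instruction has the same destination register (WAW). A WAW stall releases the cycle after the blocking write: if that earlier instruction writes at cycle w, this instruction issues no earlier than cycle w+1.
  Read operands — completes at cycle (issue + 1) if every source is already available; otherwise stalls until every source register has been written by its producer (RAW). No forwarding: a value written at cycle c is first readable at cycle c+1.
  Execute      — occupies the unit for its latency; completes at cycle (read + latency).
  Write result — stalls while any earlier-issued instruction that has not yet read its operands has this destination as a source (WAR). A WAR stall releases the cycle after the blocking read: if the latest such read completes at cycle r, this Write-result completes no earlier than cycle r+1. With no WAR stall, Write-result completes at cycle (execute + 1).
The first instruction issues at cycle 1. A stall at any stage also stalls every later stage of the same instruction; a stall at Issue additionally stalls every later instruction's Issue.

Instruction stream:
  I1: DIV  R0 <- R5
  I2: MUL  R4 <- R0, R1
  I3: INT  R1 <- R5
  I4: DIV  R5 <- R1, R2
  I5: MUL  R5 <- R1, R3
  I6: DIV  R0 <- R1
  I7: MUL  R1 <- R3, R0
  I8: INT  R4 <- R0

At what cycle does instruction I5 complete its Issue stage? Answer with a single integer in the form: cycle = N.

cycle = 24

[1] I1 issues→DIV
[2] I1 reads | I2 issues→MUL
[3] I3 issues→INT
[4] I3 reads
[5] I3 exec-done
[10] I1 exec-done
[11] I1 writes R0
[12] I2 reads | I4 issues→DIV
[13] I3 writes R1
[14] I4 reads
[16] I2 exec-done
[17] I2 writes R4
[22] I4 exec-done
[23] I4 writes R5
[24] I5 issues→MUL
[25] I5 reads | I6 issues→DIV
[26] I6 reads
[29] I5 exec-done
[30] I5 writes R5
[31] I7 issues→MUL
[32] I8 issues→INT
[34] I6 exec-done
[35] I6 writes R0
[36] I7 reads | I8 reads
[37] I8 exec-done
[38] I8 writes R4
[40] I7 exec-done
[41] I7 writes R1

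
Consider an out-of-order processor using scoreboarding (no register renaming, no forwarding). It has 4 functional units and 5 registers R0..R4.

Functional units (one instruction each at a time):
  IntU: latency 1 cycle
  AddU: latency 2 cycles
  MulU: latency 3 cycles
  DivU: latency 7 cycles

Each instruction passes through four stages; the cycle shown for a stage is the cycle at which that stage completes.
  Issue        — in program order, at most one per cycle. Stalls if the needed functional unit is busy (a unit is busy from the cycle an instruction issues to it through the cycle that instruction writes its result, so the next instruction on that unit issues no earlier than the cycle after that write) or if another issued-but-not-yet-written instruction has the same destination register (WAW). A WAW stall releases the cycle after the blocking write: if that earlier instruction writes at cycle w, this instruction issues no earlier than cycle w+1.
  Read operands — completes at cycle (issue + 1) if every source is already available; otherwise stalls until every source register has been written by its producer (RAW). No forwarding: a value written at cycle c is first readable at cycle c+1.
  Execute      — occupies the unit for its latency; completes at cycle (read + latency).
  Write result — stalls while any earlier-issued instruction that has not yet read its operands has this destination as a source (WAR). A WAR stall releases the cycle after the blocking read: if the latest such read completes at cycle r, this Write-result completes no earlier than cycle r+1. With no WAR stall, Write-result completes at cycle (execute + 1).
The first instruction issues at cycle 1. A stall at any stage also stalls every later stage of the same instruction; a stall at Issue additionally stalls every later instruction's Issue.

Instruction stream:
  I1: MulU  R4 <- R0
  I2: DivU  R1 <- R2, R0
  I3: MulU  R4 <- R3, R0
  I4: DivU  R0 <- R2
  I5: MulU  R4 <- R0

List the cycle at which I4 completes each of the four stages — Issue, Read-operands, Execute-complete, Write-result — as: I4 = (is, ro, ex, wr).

I4 = (12, 13, 20, 21)

I1 -> (1, 2, 5, 6)
I2 -> (2, 3, 10, 11)
I3 -> (7, 8, 11, 12)  // struct: MulU busy until I1 writes@6
I4 -> (12, 13, 20, 21)  // struct: DivU busy until I2 writes@11
I5 -> (13, 22, 25, 26)  // RAW R0: wait I4 write@21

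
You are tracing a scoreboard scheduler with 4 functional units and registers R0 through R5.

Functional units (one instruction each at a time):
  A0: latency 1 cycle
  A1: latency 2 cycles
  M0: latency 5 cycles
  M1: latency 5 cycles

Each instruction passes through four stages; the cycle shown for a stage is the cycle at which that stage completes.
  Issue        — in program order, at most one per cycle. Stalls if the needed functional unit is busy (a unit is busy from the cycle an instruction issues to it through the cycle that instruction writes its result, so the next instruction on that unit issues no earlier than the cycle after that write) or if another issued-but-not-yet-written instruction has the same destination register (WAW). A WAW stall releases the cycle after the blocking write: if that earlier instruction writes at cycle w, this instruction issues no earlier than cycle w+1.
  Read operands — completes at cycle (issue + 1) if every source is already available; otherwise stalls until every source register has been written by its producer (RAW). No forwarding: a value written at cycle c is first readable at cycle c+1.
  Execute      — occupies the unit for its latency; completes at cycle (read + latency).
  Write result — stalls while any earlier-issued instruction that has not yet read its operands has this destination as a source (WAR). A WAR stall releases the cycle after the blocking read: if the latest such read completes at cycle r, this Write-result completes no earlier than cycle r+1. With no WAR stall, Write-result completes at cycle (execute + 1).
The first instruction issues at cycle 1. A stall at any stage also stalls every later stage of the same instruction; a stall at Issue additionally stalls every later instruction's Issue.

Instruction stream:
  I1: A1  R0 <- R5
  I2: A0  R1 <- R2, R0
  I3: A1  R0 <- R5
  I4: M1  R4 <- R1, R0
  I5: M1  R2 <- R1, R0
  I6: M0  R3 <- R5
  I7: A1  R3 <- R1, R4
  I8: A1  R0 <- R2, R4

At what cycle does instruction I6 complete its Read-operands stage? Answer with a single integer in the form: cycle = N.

[1] I1 issues→A1
[2] I1 reads, I2 issues→A0
[4] I1 exec-done
[5] I1 writes R0
[6] I2 reads, I3 issues→A1
[7] I2 exec-done, I3 reads, I4 issues→M1
[8] I2 writes R1
[9] I3 exec-done
[10] I3 writes R0
[11] I4 reads
[16] I4 exec-done
[17] I4 writes R4
[18] I5 issues→M1
[19] I5 reads, I6 issues→M0
[20] I6 reads
[24] I5 exec-done
[25] I5 writes R2, I6 exec-done
[26] I6 writes R3
[27] I7 issues→A1
[28] I7 reads
[30] I7 exec-done
[31] I7 writes R3
[32] I8 issues→A1
[33] I8 reads
[35] I8 exec-done
[36] I8 writes R0

cycle = 20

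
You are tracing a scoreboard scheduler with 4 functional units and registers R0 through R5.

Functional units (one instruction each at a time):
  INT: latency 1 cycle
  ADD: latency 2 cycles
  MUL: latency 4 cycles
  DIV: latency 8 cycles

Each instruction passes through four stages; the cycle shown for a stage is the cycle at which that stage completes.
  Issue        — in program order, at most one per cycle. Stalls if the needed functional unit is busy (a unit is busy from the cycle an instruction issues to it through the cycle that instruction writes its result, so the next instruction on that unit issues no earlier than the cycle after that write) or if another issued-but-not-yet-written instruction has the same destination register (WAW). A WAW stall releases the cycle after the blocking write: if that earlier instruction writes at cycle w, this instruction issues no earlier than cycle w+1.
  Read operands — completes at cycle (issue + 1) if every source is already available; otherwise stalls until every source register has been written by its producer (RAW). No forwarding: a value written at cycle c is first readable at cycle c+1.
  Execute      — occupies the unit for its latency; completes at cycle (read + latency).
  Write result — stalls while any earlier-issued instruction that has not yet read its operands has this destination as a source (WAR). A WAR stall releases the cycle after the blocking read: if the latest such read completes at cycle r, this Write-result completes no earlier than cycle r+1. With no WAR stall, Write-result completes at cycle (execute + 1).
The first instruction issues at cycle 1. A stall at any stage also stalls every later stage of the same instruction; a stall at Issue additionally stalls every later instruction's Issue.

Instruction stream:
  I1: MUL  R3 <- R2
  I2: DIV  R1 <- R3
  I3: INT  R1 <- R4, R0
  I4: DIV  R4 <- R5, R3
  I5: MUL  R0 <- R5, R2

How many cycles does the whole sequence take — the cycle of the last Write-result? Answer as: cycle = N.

cycle = 29

c1: I1 issues→MUL
c2: I1 reads; I2 issues→DIV
c6: I1 exec-done
c7: I1 writes R3
c8: I2 reads
c16: I2 exec-done
c17: I2 writes R1
c18: I3 issues→INT
c19: I3 reads; I4 issues→DIV
c20: I3 exec-done; I4 reads; I5 issues→MUL
c21: I3 writes R1; I5 reads
c25: I5 exec-done
c26: I5 writes R0
c28: I4 exec-done
c29: I4 writes R4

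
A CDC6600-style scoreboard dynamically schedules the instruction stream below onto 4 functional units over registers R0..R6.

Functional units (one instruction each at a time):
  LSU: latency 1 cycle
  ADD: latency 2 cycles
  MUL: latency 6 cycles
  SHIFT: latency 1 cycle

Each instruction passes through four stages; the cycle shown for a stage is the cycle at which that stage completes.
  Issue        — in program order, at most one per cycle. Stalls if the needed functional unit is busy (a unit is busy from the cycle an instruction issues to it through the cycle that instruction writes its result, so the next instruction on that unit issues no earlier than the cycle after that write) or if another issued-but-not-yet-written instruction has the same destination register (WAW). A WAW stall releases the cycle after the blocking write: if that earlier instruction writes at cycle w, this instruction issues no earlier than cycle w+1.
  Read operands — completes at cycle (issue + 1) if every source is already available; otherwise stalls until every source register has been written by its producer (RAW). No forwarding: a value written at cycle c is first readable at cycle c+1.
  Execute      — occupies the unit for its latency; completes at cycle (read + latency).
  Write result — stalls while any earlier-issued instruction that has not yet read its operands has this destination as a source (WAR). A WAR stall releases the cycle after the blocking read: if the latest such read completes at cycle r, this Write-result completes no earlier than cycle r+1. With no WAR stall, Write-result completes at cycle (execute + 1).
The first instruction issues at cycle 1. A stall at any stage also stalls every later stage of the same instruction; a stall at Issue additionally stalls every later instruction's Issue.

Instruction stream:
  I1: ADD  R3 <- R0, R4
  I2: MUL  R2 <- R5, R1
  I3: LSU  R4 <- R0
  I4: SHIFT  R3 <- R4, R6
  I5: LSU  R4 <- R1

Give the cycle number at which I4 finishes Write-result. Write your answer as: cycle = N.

cycle 1: issue I1 (ADD)
cycle 2: I1 read-ops | issue I2 (MUL)
cycle 3: I2 read-ops | issue I3 (LSU)
cycle 4: I1 finished on ADD | I3 read-ops
cycle 5: I1→R3 | I3 finished on LSU
cycle 6: I3→R4 | issue I4 (SHIFT)
cycle 7: I4 read-ops | issue I5 (LSU)
cycle 8: I4 finished on SHIFT | I5 read-ops
cycle 9: I2 finished on MUL | I4→R3 | I5 finished on LSU
cycle 10: I2→R2 | I5→R4

cycle = 9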